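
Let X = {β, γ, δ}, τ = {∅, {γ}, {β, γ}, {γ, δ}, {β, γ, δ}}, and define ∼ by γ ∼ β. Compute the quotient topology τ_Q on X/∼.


X/∼ = {[β=γ], [δ]}; |τ_Q| = 3.

Equivalence classes: [β=γ], [δ].
Quotient map π: X → X/∼ sends β ↦ [β=γ], γ ↦ [β=γ], δ ↦ [δ].
For each subset V ⊆ X/∼, compute π^{-1}(V) ⊆ X and check whether π^{-1}(V) ∈ τ. V is open in τ_Q iff π^{-1}(V) ∈ τ.
  V = {}: π^{-1}(V) = ∅ ∈ τ ✓.
  V = {[β=γ]}: π^{-1}(V) = {β, γ} ∈ τ ✓.
  V = {[δ]}: π^{-1}(V) = {δ} ∉ τ ✗.
  V = {[β=γ], [δ]}: π^{-1}(V) = {β, γ, δ} ∈ τ ✓.
Open sets in the quotient: τ_Q = {{}, {[β=γ]}, {[β=γ], [δ]}} (3 elements).


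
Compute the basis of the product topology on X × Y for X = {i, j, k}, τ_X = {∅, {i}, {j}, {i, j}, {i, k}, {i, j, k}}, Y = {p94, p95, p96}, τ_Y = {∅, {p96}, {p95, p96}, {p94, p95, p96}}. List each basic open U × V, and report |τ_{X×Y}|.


Basis B = {∅ × ∅, {i} × {p96}, {j} × {p96}, {i} × {p95, p96}, {i, j} × {p96}, {i, k} × {p96}, {j} × {p95, p96}, {i} × {p94, p95, p96}, {i, j, k} × {p96}, {j} × {p94, p95, p96}, {i, j} × {p95, p96}, {i, k} × {p95, p96}, {i, j} × {p94, p95, p96}, {i, k} × {p94, p95, p96}, {i, j, k} × {p95, p96}, {i, j, k} × {p94, p95, p96}}; |τ_{X×Y}| = 40.

Enumerate products U × V with U ∈ τ_X, V ∈ τ_Y (deduplicated):
  ∅ × ∅ = {} (∅)
  {i} × {p96} = {(i,p96)}
  {j} × {p96} = {(j,p96)}
  {i} × {p95, p96} = {(i,p95), (i,p96)}
  {i, j} × {p96} = {(i,p96), (j,p96)}
  {i, k} × {p96} = {(i,p96), (k,p96)}
  {j} × {p95, p96} = {(j,p95), (j,p96)}
  {i} × {p94, p95, p96} = {(i,p94), (i,p95), (i,p96)}
  {i, j, k} × {p96} = {(i,p96), (j,p96), (k,p96)}
  {j} × {p94, p95, p96} = {(j,p94), (j,p95), (j,p96)}
  {i, j} × {p95, p96} = {(i,p95), (i,p96), (j,p95), (j,p96)}
  {i, k} × {p95, p96} = {(i,p95), (i,p96), (k,p95), (k,p96)}
  {i, j} × {p94, p95, p96} = {(i,p94), (i,p95), (i,p96), (j,p94), (j,p95), (j,p96)}
  {i, k} × {p94, p95, p96} = {(i,p94), (i,p95), (i,p96), (k,p94), (k,p95), (k,p96)}
  {i, j, k} × {p95, p96} = {(i,p95), (i,p96), (j,p95), (j,p96), (k,p95), (k,p96)}
  {i, j, k} × {p94, p95, p96} = {(i,p94), (i,p95), (i,p96), (j,p94), (j,p95), (j,p96), (k,p94), (k,p95), (k,p96)}
These 16 distinct sets form the basis B.
Close under arbitrary unions to get τ_{X×Y}; counting gives |τ_{X×Y}| = 40.


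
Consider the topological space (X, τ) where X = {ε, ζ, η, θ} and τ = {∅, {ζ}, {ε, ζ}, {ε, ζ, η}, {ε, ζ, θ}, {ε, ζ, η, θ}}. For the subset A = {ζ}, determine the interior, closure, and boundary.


int(A) = {ζ}, cl(A) = {ε, ζ, η, θ}, ∂A = {ε, η, θ}.

Closed sets in (X, τ) are complements of opens:
  closed(X, τ) = {∅, {η}, {θ}, {η, θ}, {ε, η, θ}, {ε, ζ, η, θ}}.
int(A) = ⋃ {U ∈ τ : U ⊆ A}. Opens contained in A: ∅, {ζ}.
Taking the union of these: int(A) = {ζ}.
cl(A) = ⋂ {C closed : A ⊆ C}. Closed sets containing A: {ε, ζ, η, θ}.
Intersecting these: cl(A) = {ε, ζ, η, θ}.
∂A = cl(A) ∖ int(A) = {ε, ζ, η, θ} ∖ {ζ} = {ε, η, θ}.


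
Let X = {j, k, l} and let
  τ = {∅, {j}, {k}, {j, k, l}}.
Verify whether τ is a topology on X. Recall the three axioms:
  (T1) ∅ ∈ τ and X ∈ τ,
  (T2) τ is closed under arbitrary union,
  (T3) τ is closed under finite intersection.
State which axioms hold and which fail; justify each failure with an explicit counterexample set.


τ is NOT a topology on X.

Axiom (T1): ∅ ∈ τ? Yes; X ∈ τ? Yes.
Axiom (T2/T3): check pairwise unions and intersections of members of τ.
Counterexample for (T2): {j} ∪ {k} = {j, k} ∉ τ. Therefore τ is NOT a topology.


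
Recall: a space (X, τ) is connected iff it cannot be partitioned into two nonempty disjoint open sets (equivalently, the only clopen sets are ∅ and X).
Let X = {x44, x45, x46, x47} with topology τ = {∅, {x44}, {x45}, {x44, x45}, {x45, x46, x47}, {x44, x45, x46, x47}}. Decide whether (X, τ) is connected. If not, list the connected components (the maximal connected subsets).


(X, τ) is disconnected; components = [{x44}, {x45, x46, x47}].

Find clopen sets (U ∈ τ with X ∖ U ∈ τ):
  U = ∅, X ∖ U = {x44, x45, x46, x47} — both open, so U is clopen.
  U = {x44}, X ∖ U = {x45, x46, x47} — both open, so U is clopen.
  U = {x45, x46, x47}, X ∖ U = {x44} — both open, so U is clopen.
  U = {x44, x45, x46, x47}, X ∖ U = ∅ — both open, so U is clopen.
Nontrivial clopen(s) exist: e.g. {x45, x46, x47}. So (X, τ) is disconnected.
Compute connected components by grouping points that agree on all clopens:
  component: {x44}
  component: {x45, x46, x47}


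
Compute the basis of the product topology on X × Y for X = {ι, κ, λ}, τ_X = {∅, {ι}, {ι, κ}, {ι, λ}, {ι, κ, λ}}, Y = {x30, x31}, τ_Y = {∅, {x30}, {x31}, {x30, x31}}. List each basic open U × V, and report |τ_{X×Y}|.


Basis B = {∅ × ∅, {ι} × {x30}, {ι} × {x31}, {ι} × {x30, x31}, {ι, κ} × {x30}, {ι, λ} × {x30}, {ι, κ} × {x31}, {ι, λ} × {x31}, {ι, κ, λ} × {x30}, {ι, κ, λ} × {x31}, {ι, κ} × {x30, x31}, {ι, λ} × {x30, x31}, {ι, κ, λ} × {x30, x31}}; |τ_{X×Y}| = 25.

Enumerate products U × V with U ∈ τ_X, V ∈ τ_Y (deduplicated):
  ∅ × ∅ = {} (∅)
  {ι} × {x30} = {(ι,x30)}
  {ι} × {x31} = {(ι,x31)}
  {ι} × {x30, x31} = {(ι,x30), (ι,x31)}
  {ι, κ} × {x30} = {(ι,x30), (κ,x30)}
  {ι, λ} × {x30} = {(ι,x30), (λ,x30)}
  {ι, κ} × {x31} = {(ι,x31), (κ,x31)}
  {ι, λ} × {x31} = {(ι,x31), (λ,x31)}
  {ι, κ, λ} × {x30} = {(ι,x30), (κ,x30), (λ,x30)}
  {ι, κ, λ} × {x31} = {(ι,x31), (κ,x31), (λ,x31)}
  {ι, κ} × {x30, x31} = {(ι,x30), (ι,x31), (κ,x30), (κ,x31)}
  {ι, λ} × {x30, x31} = {(ι,x30), (ι,x31), (λ,x30), (λ,x31)}
  {ι, κ, λ} × {x30, x31} = {(ι,x30), (ι,x31), (κ,x30), (κ,x31), (λ,x30), (λ,x31)}
These 13 distinct sets form the basis B.
Close under arbitrary unions to get τ_{X×Y}; counting gives |τ_{X×Y}| = 25.


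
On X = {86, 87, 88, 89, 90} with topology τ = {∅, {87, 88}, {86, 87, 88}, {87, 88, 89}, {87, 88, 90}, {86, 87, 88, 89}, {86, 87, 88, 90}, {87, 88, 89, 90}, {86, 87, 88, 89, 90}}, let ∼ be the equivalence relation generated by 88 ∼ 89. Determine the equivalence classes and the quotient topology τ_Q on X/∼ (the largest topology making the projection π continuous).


X/∼ = {[86], [87], [88=89], [90]}; |τ_Q| = 5.

Equivalence classes: [86], [87], [88=89], [90].
Quotient map π: X → X/∼ sends 86 ↦ [86], 87 ↦ [87], 88 ↦ [88=89], 89 ↦ [88=89], 90 ↦ [90].
For each subset V ⊆ X/∼, compute π^{-1}(V) ⊆ X and check whether π^{-1}(V) ∈ τ. V is open in τ_Q iff π^{-1}(V) ∈ τ.
  V = {}: π^{-1}(V) = ∅ ∈ τ ✓.
  V = {[86]}: π^{-1}(V) = {86} ∉ τ ✗.
  V = {[87]}: π^{-1}(V) = {87} ∉ τ ✗.
  V = {[86], [87]}: π^{-1}(V) = {86, 87} ∉ τ ✗.
  V = {[88=89]}: π^{-1}(V) = {88, 89} ∉ τ ✗.
  V = {[86], [88=89]}: π^{-1}(V) = {86, 88, 89} ∉ τ ✗.
  V = {[87], [88=89]}: π^{-1}(V) = {87, 88, 89} ∈ τ ✓.
  V = {[86], [87], [88=89]}: π^{-1}(V) = {86, 87, 88, 89} ∈ τ ✓.
  V = {[90]}: π^{-1}(V) = {90} ∉ τ ✗.
  V = {[86], [90]}: π^{-1}(V) = {86, 90} ∉ τ ✗.
  V = {[87], [90]}: π^{-1}(V) = {87, 90} ∉ τ ✗.
  V = {[86], [87], [90]}: π^{-1}(V) = {86, 87, 90} ∉ τ ✗.
  V = {[88=89], [90]}: π^{-1}(V) = {88, 89, 90} ∉ τ ✗.
  V = {[86], [88=89], [90]}: π^{-1}(V) = {86, 88, 89, 90} ∉ τ ✗.
  V = {[87], [88=89], [90]}: π^{-1}(V) = {87, 88, 89, 90} ∈ τ ✓.
  V = {[86], [87], [88=89], [90]}: π^{-1}(V) = {86, 87, 88, 89, 90} ∈ τ ✓.
Open sets in the quotient: τ_Q = {{}, {[87], [88=89]}, {[86], [87], [88=89]}, {[87], [88=89], [90]}, {[86], [87], [88=89], [90]}} (5 elements).


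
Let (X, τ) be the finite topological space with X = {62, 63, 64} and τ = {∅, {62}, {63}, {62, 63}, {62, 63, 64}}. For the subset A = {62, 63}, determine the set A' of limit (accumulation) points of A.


A' = {64}

For each x ∈ X, list the open sets U ∈ τ with x ∈ U, then check whether U ∩ (A ∖ {x}) ≠ ∅ for every such U.
  x = 62: open {62} ∋ x has {62} ∩ (A ∖ {62}) = ∅, so x is NOT a limit point.
  x = 63: open {63} ∋ x has {63} ∩ (A ∖ {63}) = ∅, so x is NOT a limit point.
  x = 64: opens ∋ x are {62, 63, 64}; each meets A ∖ {64}, so x IS a limit point.
Collecting: A' = {64}.


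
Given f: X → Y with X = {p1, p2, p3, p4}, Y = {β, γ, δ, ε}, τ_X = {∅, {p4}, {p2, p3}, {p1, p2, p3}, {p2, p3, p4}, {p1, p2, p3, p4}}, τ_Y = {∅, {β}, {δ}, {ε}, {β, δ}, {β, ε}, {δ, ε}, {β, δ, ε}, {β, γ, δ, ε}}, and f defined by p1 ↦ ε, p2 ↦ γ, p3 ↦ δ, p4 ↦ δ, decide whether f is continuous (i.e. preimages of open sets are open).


f is NOT continuous.

Compute f^{-1}(U) for each U ∈ τ_Y:
  U = ∅: f^{-1}(U) = ∅ ∈ τ_X ✓.
  U = {β}: f^{-1}(U) = ∅ ∈ τ_X ✓.
  U = {δ}: f^{-1}(U) = {p3, p4} ∉ τ_X ✗.
  U = {ε}: f^{-1}(U) = {p1} ∉ τ_X ✗.
  U = {β, δ}: f^{-1}(U) = {p3, p4} ∉ τ_X ✗.
  U = {β, ε}: f^{-1}(U) = {p1} ∉ τ_X ✗.
  U = {δ, ε}: f^{-1}(U) = {p1, p3, p4} ∉ τ_X ✗.
  U = {β, δ, ε}: f^{-1}(U) = {p1, p3, p4} ∉ τ_X ✗.
  U = {β, γ, δ, ε}: f^{-1}(U) = {p1, p2, p3, p4} ∈ τ_X ✓.
Found U = {δ} with f^{-1}(U) = {p3, p4} not in τ_X. Therefore f is NOT continuous.


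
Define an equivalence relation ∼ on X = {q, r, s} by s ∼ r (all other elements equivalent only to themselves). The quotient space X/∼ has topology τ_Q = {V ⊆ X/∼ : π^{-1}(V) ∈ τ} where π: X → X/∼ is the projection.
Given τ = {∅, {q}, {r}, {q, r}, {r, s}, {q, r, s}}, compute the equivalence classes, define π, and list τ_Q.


X/∼ = {[q], [r=s]}; |τ_Q| = 4.

Equivalence classes: [q], [r=s].
Quotient map π: X → X/∼ sends q ↦ [q], r ↦ [r=s], s ↦ [r=s].
For each subset V ⊆ X/∼, compute π^{-1}(V) ⊆ X and check whether π^{-1}(V) ∈ τ. V is open in τ_Q iff π^{-1}(V) ∈ τ.
  V = {}: π^{-1}(V) = ∅ ∈ τ ✓.
  V = {[q]}: π^{-1}(V) = {q} ∈ τ ✓.
  V = {[r=s]}: π^{-1}(V) = {r, s} ∈ τ ✓.
  V = {[q], [r=s]}: π^{-1}(V) = {q, r, s} ∈ τ ✓.
Open sets in the quotient: τ_Q = {{}, {[q]}, {[r=s]}, {[q], [r=s]}} (4 elements).


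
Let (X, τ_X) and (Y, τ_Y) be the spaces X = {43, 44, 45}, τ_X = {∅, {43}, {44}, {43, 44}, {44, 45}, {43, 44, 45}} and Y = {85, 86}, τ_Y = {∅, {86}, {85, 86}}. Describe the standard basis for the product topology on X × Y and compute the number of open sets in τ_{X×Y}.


Basis B = {∅ × ∅, {43} × {86}, {44} × {86}, {43} × {85, 86}, {43, 44} × {86}, {44} × {85, 86}, {44, 45} × {86}, {43, 44, 45} × {86}, {43, 44} × {85, 86}, {44, 45} × {85, 86}, {43, 44, 45} × {85, 86}}; |τ_{X×Y}| = 18.

Enumerate products U × V with U ∈ τ_X, V ∈ τ_Y (deduplicated):
  ∅ × ∅ = {} (∅)
  {43} × {86} = {(43,86)}
  {44} × {86} = {(44,86)}
  {43} × {85, 86} = {(43,85), (43,86)}
  {43, 44} × {86} = {(43,86), (44,86)}
  {44} × {85, 86} = {(44,85), (44,86)}
  {44, 45} × {86} = {(44,86), (45,86)}
  {43, 44, 45} × {86} = {(43,86), (44,86), (45,86)}
  {43, 44} × {85, 86} = {(43,85), (43,86), (44,85), (44,86)}
  {44, 45} × {85, 86} = {(44,85), (44,86), (45,85), (45,86)}
  {43, 44, 45} × {85, 86} = {(43,85), (43,86), (44,85), (44,86), (45,85), (45,86)}
These 11 distinct sets form the basis B.
Close under arbitrary unions to get τ_{X×Y}; counting gives |τ_{X×Y}| = 18.


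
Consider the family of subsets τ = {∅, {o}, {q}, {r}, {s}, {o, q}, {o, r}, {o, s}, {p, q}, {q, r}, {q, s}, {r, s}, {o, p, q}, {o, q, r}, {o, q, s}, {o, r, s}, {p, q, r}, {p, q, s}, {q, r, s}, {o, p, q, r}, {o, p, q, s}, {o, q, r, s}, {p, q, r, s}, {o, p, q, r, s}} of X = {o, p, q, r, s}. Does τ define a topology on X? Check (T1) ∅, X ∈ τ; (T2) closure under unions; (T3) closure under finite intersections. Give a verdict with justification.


τ IS a topology on X.

Axiom (T1): ∅ ∈ τ? Yes; X ∈ τ? Yes.
Axiom (T2/T3): check pairwise unions and intersections of members of τ.
All pairwise intersections and unions checked — each lies in τ. Therefore τ satisfies (T1), (T2), (T3): it IS a topology on X.


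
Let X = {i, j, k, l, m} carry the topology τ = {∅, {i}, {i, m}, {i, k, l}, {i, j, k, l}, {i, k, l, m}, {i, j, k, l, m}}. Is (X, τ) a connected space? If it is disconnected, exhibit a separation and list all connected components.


(X, τ) is connected.

Find clopen sets (U ∈ τ with X ∖ U ∈ τ):
  U = ∅, X ∖ U = {i, j, k, l, m} — both open, so U is clopen.
  U = {i, j, k, l, m}, X ∖ U = ∅ — both open, so U is clopen.
Only trivial clopens (∅ and X) exist, so (X, τ) is connected.
Compute connected components by grouping points that agree on all clopens:
  component: {i, j, k, l, m}


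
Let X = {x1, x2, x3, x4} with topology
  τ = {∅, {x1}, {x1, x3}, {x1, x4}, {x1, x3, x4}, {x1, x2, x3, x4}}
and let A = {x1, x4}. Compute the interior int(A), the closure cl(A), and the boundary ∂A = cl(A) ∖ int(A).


int(A) = {x1, x4}, cl(A) = {x1, x2, x3, x4}, ∂A = {x2, x3}.

Closed sets in (X, τ) are complements of opens:
  closed(X, τ) = {∅, {x2}, {x2, x3}, {x2, x4}, {x2, x3, x4}, {x1, x2, x3, x4}}.
int(A) = ⋃ {U ∈ τ : U ⊆ A}. Opens contained in A: ∅, {x1}, {x1, x4}.
Taking the union of these: int(A) = {x1, x4}.
cl(A) = ⋂ {C closed : A ⊆ C}. Closed sets containing A: {x1, x2, x3, x4}.
Intersecting these: cl(A) = {x1, x2, x3, x4}.
∂A = cl(A) ∖ int(A) = {x1, x2, x3, x4} ∖ {x1, x4} = {x2, x3}.


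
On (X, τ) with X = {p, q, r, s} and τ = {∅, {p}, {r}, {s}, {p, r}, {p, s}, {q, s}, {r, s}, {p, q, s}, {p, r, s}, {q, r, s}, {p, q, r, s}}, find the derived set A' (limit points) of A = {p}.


A' = ∅

For each x ∈ X, list the open sets U ∈ τ with x ∈ U, then check whether U ∩ (A ∖ {x}) ≠ ∅ for every such U.
  x = p: open {p} ∋ x has {p} ∩ (A ∖ {p}) = ∅, so x is NOT a limit point.
  x = q: open {q, s} ∋ x has {q, s} ∩ (A ∖ {q}) = ∅, so x is NOT a limit point.
  x = r: open {r} ∋ x has {r} ∩ (A ∖ {r}) = ∅, so x is NOT a limit point.
  x = s: open {s} ∋ x has {s} ∩ (A ∖ {s}) = ∅, so x is NOT a limit point.
Collecting: A' = ∅.


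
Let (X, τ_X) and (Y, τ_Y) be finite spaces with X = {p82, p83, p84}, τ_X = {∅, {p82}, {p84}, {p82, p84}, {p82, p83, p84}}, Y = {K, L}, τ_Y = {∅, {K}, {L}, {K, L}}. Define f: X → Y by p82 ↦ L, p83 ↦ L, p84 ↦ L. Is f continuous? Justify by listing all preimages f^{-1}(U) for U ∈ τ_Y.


f IS continuous.

Compute f^{-1}(U) for each U ∈ τ_Y:
  U = ∅: f^{-1}(U) = ∅ ∈ τ_X ✓.
  U = {K}: f^{-1}(U) = ∅ ∈ τ_X ✓.
  U = {L}: f^{-1}(U) = {p82, p83, p84} ∈ τ_X ✓.
  U = {K, L}: f^{-1}(U) = {p82, p83, p84} ∈ τ_X ✓.
Every preimage lies in τ_X, so f IS continuous.


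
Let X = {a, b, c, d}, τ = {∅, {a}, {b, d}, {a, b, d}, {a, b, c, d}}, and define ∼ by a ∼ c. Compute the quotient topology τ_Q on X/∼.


X/∼ = {[a=c], [b], [d]}; |τ_Q| = 3.

Equivalence classes: [a=c], [b], [d].
Quotient map π: X → X/∼ sends a ↦ [a=c], b ↦ [b], c ↦ [a=c], d ↦ [d].
For each subset V ⊆ X/∼, compute π^{-1}(V) ⊆ X and check whether π^{-1}(V) ∈ τ. V is open in τ_Q iff π^{-1}(V) ∈ τ.
  V = {}: π^{-1}(V) = ∅ ∈ τ ✓.
  V = {[a=c]}: π^{-1}(V) = {a, c} ∉ τ ✗.
  V = {[b]}: π^{-1}(V) = {b} ∉ τ ✗.
  V = {[a=c], [b]}: π^{-1}(V) = {a, b, c} ∉ τ ✗.
  V = {[d]}: π^{-1}(V) = {d} ∉ τ ✗.
  V = {[a=c], [d]}: π^{-1}(V) = {a, c, d} ∉ τ ✗.
  V = {[b], [d]}: π^{-1}(V) = {b, d} ∈ τ ✓.
  V = {[a=c], [b], [d]}: π^{-1}(V) = {a, b, c, d} ∈ τ ✓.
Open sets in the quotient: τ_Q = {{}, {[b], [d]}, {[a=c], [b], [d]}} (3 elements).


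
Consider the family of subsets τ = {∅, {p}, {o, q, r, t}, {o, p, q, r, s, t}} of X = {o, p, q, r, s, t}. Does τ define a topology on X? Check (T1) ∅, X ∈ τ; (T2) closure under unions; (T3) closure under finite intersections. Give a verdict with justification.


τ is NOT a topology on X.

Axiom (T1): ∅ ∈ τ? Yes; X ∈ τ? Yes.
Axiom (T2/T3): check pairwise unions and intersections of members of τ.
Counterexample for (T2): {p} ∪ {o, q, r, t} = {o, p, q, r, t} ∉ τ. Therefore τ is NOT a topology.


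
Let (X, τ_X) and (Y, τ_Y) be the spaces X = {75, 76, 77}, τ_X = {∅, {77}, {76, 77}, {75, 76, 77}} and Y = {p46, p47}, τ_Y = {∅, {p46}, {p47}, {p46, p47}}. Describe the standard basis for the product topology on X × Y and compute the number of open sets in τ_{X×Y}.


Basis B = {∅ × ∅, {77} × {p46}, {77} × {p47}, {76, 77} × {p46}, {76, 77} × {p47}, {77} × {p46, p47}, {75, 76, 77} × {p46}, {75, 76, 77} × {p47}, {76, 77} × {p46, p47}, {75, 76, 77} × {p46, p47}}; |τ_{X×Y}| = 16.

Enumerate products U × V with U ∈ τ_X, V ∈ τ_Y (deduplicated):
  ∅ × ∅ = {} (∅)
  {77} × {p46} = {(77,p46)}
  {77} × {p47} = {(77,p47)}
  {76, 77} × {p46} = {(76,p46), (77,p46)}
  {76, 77} × {p47} = {(76,p47), (77,p47)}
  {77} × {p46, p47} = {(77,p46), (77,p47)}
  {75, 76, 77} × {p46} = {(75,p46), (76,p46), (77,p46)}
  {75, 76, 77} × {p47} = {(75,p47), (76,p47), (77,p47)}
  {76, 77} × {p46, p47} = {(76,p46), (76,p47), (77,p46), (77,p47)}
  {75, 76, 77} × {p46, p47} = {(75,p46), (75,p47), (76,p46), (76,p47), (77,p46), (77,p47)}
These 10 distinct sets form the basis B.
Close under arbitrary unions to get τ_{X×Y}; counting gives |τ_{X×Y}| = 16.


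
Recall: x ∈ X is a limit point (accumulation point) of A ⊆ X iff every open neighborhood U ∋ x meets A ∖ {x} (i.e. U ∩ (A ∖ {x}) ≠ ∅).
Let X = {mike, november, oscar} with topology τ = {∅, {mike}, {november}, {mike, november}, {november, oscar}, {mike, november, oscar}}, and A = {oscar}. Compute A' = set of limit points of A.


A' = ∅

For each x ∈ X, list the open sets U ∈ τ with x ∈ U, then check whether U ∩ (A ∖ {x}) ≠ ∅ for every such U.
  x = mike: open {mike} ∋ x has {mike} ∩ (A ∖ {mike}) = ∅, so x is NOT a limit point.
  x = november: open {november} ∋ x has {november} ∩ (A ∖ {november}) = ∅, so x is NOT a limit point.
  x = oscar: open {november, oscar} ∋ x has {november, oscar} ∩ (A ∖ {oscar}) = ∅, so x is NOT a limit point.
Collecting: A' = ∅.


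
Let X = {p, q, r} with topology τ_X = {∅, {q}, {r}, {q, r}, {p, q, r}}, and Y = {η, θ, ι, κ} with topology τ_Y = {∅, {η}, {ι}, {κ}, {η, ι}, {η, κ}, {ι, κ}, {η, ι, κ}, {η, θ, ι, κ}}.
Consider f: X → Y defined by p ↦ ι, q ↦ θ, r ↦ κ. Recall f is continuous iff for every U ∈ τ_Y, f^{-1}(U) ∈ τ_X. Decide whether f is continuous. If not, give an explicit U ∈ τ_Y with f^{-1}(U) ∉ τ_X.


f is NOT continuous.

Compute f^{-1}(U) for each U ∈ τ_Y:
  U = ∅: f^{-1}(U) = ∅ ∈ τ_X ✓.
  U = {η}: f^{-1}(U) = ∅ ∈ τ_X ✓.
  U = {ι}: f^{-1}(U) = {p} ∉ τ_X ✗.
  U = {κ}: f^{-1}(U) = {r} ∈ τ_X ✓.
  U = {η, ι}: f^{-1}(U) = {p} ∉ τ_X ✗.
  U = {η, κ}: f^{-1}(U) = {r} ∈ τ_X ✓.
  U = {ι, κ}: f^{-1}(U) = {p, r} ∉ τ_X ✗.
  U = {η, ι, κ}: f^{-1}(U) = {p, r} ∉ τ_X ✗.
  U = {η, θ, ι, κ}: f^{-1}(U) = {p, q, r} ∈ τ_X ✓.
Found U = {ι} with f^{-1}(U) = {p} not in τ_X. Therefore f is NOT continuous.


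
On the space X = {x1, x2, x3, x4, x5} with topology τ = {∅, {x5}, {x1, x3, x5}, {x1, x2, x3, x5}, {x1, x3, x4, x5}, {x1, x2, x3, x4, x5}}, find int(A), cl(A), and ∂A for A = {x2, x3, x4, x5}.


int(A) = {x5}, cl(A) = {x1, x2, x3, x4, x5}, ∂A = {x1, x2, x3, x4}.

Closed sets in (X, τ) are complements of opens:
  closed(X, τ) = {∅, {x2}, {x4}, {x2, x4}, {x1, x2, x3, x4}, {x1, x2, x3, x4, x5}}.
int(A) = ⋃ {U ∈ τ : U ⊆ A}. Opens contained in A: ∅, {x5}.
Taking the union of these: int(A) = {x5}.
cl(A) = ⋂ {C closed : A ⊆ C}. Closed sets containing A: {x1, x2, x3, x4, x5}.
Intersecting these: cl(A) = {x1, x2, x3, x4, x5}.
∂A = cl(A) ∖ int(A) = {x1, x2, x3, x4, x5} ∖ {x5} = {x1, x2, x3, x4}.


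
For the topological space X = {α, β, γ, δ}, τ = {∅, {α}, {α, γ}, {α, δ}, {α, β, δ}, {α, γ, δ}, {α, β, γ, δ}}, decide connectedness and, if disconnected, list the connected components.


(X, τ) is connected.

Find clopen sets (U ∈ τ with X ∖ U ∈ τ):
  U = ∅, X ∖ U = {α, β, γ, δ} — both open, so U is clopen.
  U = {α, β, γ, δ}, X ∖ U = ∅ — both open, so U is clopen.
Only trivial clopens (∅ and X) exist, so (X, τ) is connected.
Compute connected components by grouping points that agree on all clopens:
  component: {α, β, γ, δ}


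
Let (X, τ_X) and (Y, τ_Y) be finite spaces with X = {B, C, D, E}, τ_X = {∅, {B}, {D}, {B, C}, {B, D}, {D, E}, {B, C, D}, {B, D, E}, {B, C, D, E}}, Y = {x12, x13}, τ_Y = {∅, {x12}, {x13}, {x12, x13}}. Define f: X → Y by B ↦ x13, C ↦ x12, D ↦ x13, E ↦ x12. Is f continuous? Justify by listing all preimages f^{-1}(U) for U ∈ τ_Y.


f is NOT continuous.

Compute f^{-1}(U) for each U ∈ τ_Y:
  U = ∅: f^{-1}(U) = ∅ ∈ τ_X ✓.
  U = {x12}: f^{-1}(U) = {C, E} ∉ τ_X ✗.
  U = {x13}: f^{-1}(U) = {B, D} ∈ τ_X ✓.
  U = {x12, x13}: f^{-1}(U) = {B, C, D, E} ∈ τ_X ✓.
Found U = {x12} with f^{-1}(U) = {C, E} not in τ_X. Therefore f is NOT continuous.


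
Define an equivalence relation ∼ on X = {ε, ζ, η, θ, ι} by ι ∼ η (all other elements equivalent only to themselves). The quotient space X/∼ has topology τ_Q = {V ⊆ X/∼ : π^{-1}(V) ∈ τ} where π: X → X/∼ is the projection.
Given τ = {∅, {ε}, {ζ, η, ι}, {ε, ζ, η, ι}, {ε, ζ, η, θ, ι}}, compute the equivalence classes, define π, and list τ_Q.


X/∼ = {[ε], [ζ], [η=ι], [θ]}; |τ_Q| = 5.

Equivalence classes: [ε], [ζ], [η=ι], [θ].
Quotient map π: X → X/∼ sends ε ↦ [ε], ζ ↦ [ζ], η ↦ [η=ι], θ ↦ [θ], ι ↦ [η=ι].
For each subset V ⊆ X/∼, compute π^{-1}(V) ⊆ X and check whether π^{-1}(V) ∈ τ. V is open in τ_Q iff π^{-1}(V) ∈ τ.
  V = {}: π^{-1}(V) = ∅ ∈ τ ✓.
  V = {[ε]}: π^{-1}(V) = {ε} ∈ τ ✓.
  V = {[ζ]}: π^{-1}(V) = {ζ} ∉ τ ✗.
  V = {[ε], [ζ]}: π^{-1}(V) = {ε, ζ} ∉ τ ✗.
  V = {[η=ι]}: π^{-1}(V) = {η, ι} ∉ τ ✗.
  V = {[ε], [η=ι]}: π^{-1}(V) = {ε, η, ι} ∉ τ ✗.
  V = {[ζ], [η=ι]}: π^{-1}(V) = {ζ, η, ι} ∈ τ ✓.
  V = {[ε], [ζ], [η=ι]}: π^{-1}(V) = {ε, ζ, η, ι} ∈ τ ✓.
  V = {[θ]}: π^{-1}(V) = {θ} ∉ τ ✗.
  V = {[ε], [θ]}: π^{-1}(V) = {ε, θ} ∉ τ ✗.
  V = {[ζ], [θ]}: π^{-1}(V) = {ζ, θ} ∉ τ ✗.
  V = {[ε], [ζ], [θ]}: π^{-1}(V) = {ε, ζ, θ} ∉ τ ✗.
  V = {[η=ι], [θ]}: π^{-1}(V) = {η, θ, ι} ∉ τ ✗.
  V = {[ε], [η=ι], [θ]}: π^{-1}(V) = {ε, η, θ, ι} ∉ τ ✗.
  V = {[ζ], [η=ι], [θ]}: π^{-1}(V) = {ζ, η, θ, ι} ∉ τ ✗.
  V = {[ε], [ζ], [η=ι], [θ]}: π^{-1}(V) = {ε, ζ, η, θ, ι} ∈ τ ✓.
Open sets in the quotient: τ_Q = {{}, {[ε]}, {[ζ], [η=ι]}, {[ε], [ζ], [η=ι]}, {[ε], [ζ], [η=ι], [θ]}} (5 elements).


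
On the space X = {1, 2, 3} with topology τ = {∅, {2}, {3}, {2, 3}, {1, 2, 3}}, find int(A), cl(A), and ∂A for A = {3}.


int(A) = {3}, cl(A) = {1, 3}, ∂A = {1}.

Closed sets in (X, τ) are complements of opens:
  closed(X, τ) = {∅, {1}, {1, 2}, {1, 3}, {1, 2, 3}}.
int(A) = ⋃ {U ∈ τ : U ⊆ A}. Opens contained in A: ∅, {3}.
Taking the union of these: int(A) = {3}.
cl(A) = ⋂ {C closed : A ⊆ C}. Closed sets containing A: {1, 3}, {1, 2, 3}.
Intersecting these: cl(A) = {1, 3}.
∂A = cl(A) ∖ int(A) = {1, 3} ∖ {3} = {1}.


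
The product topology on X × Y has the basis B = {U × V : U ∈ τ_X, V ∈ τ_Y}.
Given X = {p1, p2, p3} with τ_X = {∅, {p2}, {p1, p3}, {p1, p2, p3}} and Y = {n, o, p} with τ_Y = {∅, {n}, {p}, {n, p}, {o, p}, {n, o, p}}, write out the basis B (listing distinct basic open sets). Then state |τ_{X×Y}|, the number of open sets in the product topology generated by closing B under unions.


Basis B = {∅ × ∅, {p2} × {n}, {p2} × {p}, {p1, p3} × {n}, {p1, p3} × {p}, {p2} × {n, p}, {p2} × {o, p}, {p1, p2, p3} × {n}, {p1, p2, p3} × {p}, {p2} × {n, o, p}, {p1, p3} × {n, p}, {p1, p3} × {o, p}, {p1, p3} × {n, o, p}, {p1, p2, p3} × {n, p}, {p1, p2, p3} × {o, p}, {p1, p2, p3} × {n, o, p}}; |τ_{X×Y}| = 36.

Enumerate products U × V with U ∈ τ_X, V ∈ τ_Y (deduplicated):
  ∅ × ∅ = {} (∅)
  {p2} × {n} = {(p2,n)}
  {p2} × {p} = {(p2,p)}
  {p1, p3} × {n} = {(p1,n), (p3,n)}
  {p1, p3} × {p} = {(p1,p), (p3,p)}
  {p2} × {n, p} = {(p2,n), (p2,p)}
  {p2} × {o, p} = {(p2,o), (p2,p)}
  {p1, p2, p3} × {n} = {(p1,n), (p2,n), (p3,n)}
  {p1, p2, p3} × {p} = {(p1,p), (p2,p), (p3,p)}
  {p2} × {n, o, p} = {(p2,n), (p2,o), (p2,p)}
  {p1, p3} × {n, p} = {(p1,n), (p1,p), (p3,n), (p3,p)}
  {p1, p3} × {o, p} = {(p1,o), (p1,p), (p3,o), (p3,p)}
  {p1, p3} × {n, o, p} = {(p1,n), (p1,o), (p1,p), (p3,n), (p3,o), (p3,p)}
  {p1, p2, p3} × {n, p} = {(p1,n), (p1,p), (p2,n), (p2,p), (p3,n), (p3,p)}
  {p1, p2, p3} × {o, p} = {(p1,o), (p1,p), (p2,o), (p2,p), (p3,o), (p3,p)}
  {p1, p2, p3} × {n, o, p} = {(p1,n), (p1,o), (p1,p), (p2,n), (p2,o), (p2,p), (p3,n), (p3,o), (p3,p)}
These 16 distinct sets form the basis B.
Close under arbitrary unions to get τ_{X×Y}; counting gives |τ_{X×Y}| = 36.


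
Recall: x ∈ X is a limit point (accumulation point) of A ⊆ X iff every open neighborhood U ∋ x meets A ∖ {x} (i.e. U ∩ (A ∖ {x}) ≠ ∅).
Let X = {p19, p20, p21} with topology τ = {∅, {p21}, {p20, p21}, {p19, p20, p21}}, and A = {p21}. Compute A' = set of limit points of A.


A' = {p19, p20}

For each x ∈ X, list the open sets U ∈ τ with x ∈ U, then check whether U ∩ (A ∖ {x}) ≠ ∅ for every such U.
  x = p19: opens ∋ x are {p19, p20, p21}; each meets A ∖ {p19}, so x IS a limit point.
  x = p20: opens ∋ x are {p20, p21}, {p19, p20, p21}; each meets A ∖ {p20}, so x IS a limit point.
  x = p21: open {p21} ∋ x has {p21} ∩ (A ∖ {p21}) = ∅, so x is NOT a limit point.
Collecting: A' = {p19, p20}.


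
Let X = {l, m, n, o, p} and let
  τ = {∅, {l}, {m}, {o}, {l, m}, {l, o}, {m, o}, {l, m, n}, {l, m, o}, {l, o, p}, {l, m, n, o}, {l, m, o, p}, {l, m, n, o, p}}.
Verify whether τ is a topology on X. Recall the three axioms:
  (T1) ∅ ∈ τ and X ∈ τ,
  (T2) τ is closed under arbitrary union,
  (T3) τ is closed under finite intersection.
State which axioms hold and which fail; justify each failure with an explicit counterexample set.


τ IS a topology on X.

Axiom (T1): ∅ ∈ τ? Yes; X ∈ τ? Yes.
Axiom (T2/T3): check pairwise unions and intersections of members of τ.
All pairwise intersections and unions checked — each lies in τ. Therefore τ satisfies (T1), (T2), (T3): it IS a topology on X.


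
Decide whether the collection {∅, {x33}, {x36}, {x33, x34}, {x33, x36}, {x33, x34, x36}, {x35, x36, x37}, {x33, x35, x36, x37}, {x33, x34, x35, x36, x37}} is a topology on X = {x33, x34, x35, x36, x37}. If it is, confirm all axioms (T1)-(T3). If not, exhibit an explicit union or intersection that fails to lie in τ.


τ IS a topology on X.

Axiom (T1): ∅ ∈ τ? Yes; X ∈ τ? Yes.
Axiom (T2/T3): check pairwise unions and intersections of members of τ.
All pairwise intersections and unions checked — each lies in τ. Therefore τ satisfies (T1), (T2), (T3): it IS a topology on X.


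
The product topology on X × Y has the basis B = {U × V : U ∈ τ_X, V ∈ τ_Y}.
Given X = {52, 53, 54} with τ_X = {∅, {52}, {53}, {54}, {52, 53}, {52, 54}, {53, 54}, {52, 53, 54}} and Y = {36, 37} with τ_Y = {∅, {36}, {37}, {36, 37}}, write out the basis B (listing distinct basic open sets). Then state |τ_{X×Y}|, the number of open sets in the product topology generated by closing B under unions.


Basis B = {∅ × ∅, {52} × {36}, {52} × {37}, {53} × {36}, {53} × {37}, {54} × {36}, {54} × {37}, {52} × {36, 37}, {52, 53} × {36}, {52, 54} × {36}, {52, 53} × {37}, {52, 54} × {37}, {53} × {36, 37}, {53, 54} × {36}, {53, 54} × {37}, {54} × {36, 37}, {52, 53, 54} × {36}, {52, 53, 54} × {37}, {52, 53} × {36, 37}, {52, 54} × {36, 37}, {53, 54} × {36, 37}, {52, 53, 54} × {36, 37}}; |τ_{X×Y}| = 64.

Enumerate products U × V with U ∈ τ_X, V ∈ τ_Y (deduplicated):
  ∅ × ∅ = {} (∅)
  {52} × {36} = {(52,36)}
  {52} × {37} = {(52,37)}
  {53} × {36} = {(53,36)}
  {53} × {37} = {(53,37)}
  {54} × {36} = {(54,36)}
  {54} × {37} = {(54,37)}
  {52} × {36, 37} = {(52,36), (52,37)}
  {52, 53} × {36} = {(52,36), (53,36)}
  {52, 54} × {36} = {(52,36), (54,36)}
  {52, 53} × {37} = {(52,37), (53,37)}
  {52, 54} × {37} = {(52,37), (54,37)}
  {53} × {36, 37} = {(53,36), (53,37)}
  {53, 54} × {36} = {(53,36), (54,36)}
  {53, 54} × {37} = {(53,37), (54,37)}
  {54} × {36, 37} = {(54,36), (54,37)}
  {52, 53, 54} × {36} = {(52,36), (53,36), (54,36)}
  {52, 53, 54} × {37} = {(52,37), (53,37), (54,37)}
  {52, 53} × {36, 37} = {(52,36), (52,37), (53,36), (53,37)}
  {52, 54} × {36, 37} = {(52,36), (52,37), (54,36), (54,37)}
  {53, 54} × {36, 37} = {(53,36), (53,37), (54,36), (54,37)}
  {52, 53, 54} × {36, 37} = {(52,36), (52,37), (53,36), (53,37), (54,36), (54,37)}
These 22 distinct sets form the basis B.
Close under arbitrary unions to get τ_{X×Y}; counting gives |τ_{X×Y}| = 64.


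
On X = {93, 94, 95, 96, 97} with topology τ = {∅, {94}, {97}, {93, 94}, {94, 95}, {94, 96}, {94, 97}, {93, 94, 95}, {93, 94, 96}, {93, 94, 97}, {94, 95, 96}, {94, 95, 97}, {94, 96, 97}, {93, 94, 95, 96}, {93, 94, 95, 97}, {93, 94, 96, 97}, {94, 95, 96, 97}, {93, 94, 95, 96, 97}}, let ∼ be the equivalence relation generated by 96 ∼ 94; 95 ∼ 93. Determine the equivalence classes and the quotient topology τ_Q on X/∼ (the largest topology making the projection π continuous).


X/∼ = {[93=95], [94=96], [97]}; |τ_Q| = 6.

Equivalence classes: [93=95], [94=96], [97].
Quotient map π: X → X/∼ sends 93 ↦ [93=95], 94 ↦ [94=96], 95 ↦ [93=95], 96 ↦ [94=96], 97 ↦ [97].
For each subset V ⊆ X/∼, compute π^{-1}(V) ⊆ X and check whether π^{-1}(V) ∈ τ. V is open in τ_Q iff π^{-1}(V) ∈ τ.
  V = {}: π^{-1}(V) = ∅ ∈ τ ✓.
  V = {[93=95]}: π^{-1}(V) = {93, 95} ∉ τ ✗.
  V = {[94=96]}: π^{-1}(V) = {94, 96} ∈ τ ✓.
  V = {[93=95], [94=96]}: π^{-1}(V) = {93, 94, 95, 96} ∈ τ ✓.
  V = {[97]}: π^{-1}(V) = {97} ∈ τ ✓.
  V = {[93=95], [97]}: π^{-1}(V) = {93, 95, 97} ∉ τ ✗.
  V = {[94=96], [97]}: π^{-1}(V) = {94, 96, 97} ∈ τ ✓.
  V = {[93=95], [94=96], [97]}: π^{-1}(V) = {93, 94, 95, 96, 97} ∈ τ ✓.
Open sets in the quotient: τ_Q = {{}, {[94=96]}, {[93=95], [94=96]}, {[97]}, {[94=96], [97]}, {[93=95], [94=96], [97]}} (6 elements).


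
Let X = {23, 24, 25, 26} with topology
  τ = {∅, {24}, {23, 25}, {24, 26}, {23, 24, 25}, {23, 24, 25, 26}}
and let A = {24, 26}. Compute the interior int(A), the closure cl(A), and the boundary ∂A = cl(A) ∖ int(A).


int(A) = {24, 26}, cl(A) = {24, 26}, ∂A = ∅.

Closed sets in (X, τ) are complements of opens:
  closed(X, τ) = {∅, {26}, {23, 25}, {24, 26}, {23, 25, 26}, {23, 24, 25, 26}}.
int(A) = ⋃ {U ∈ τ : U ⊆ A}. Opens contained in A: ∅, {24}, {24, 26}.
Taking the union of these: int(A) = {24, 26}.
cl(A) = ⋂ {C closed : A ⊆ C}. Closed sets containing A: {24, 26}, {23, 24, 25, 26}.
Intersecting these: cl(A) = {24, 26}.
∂A = cl(A) ∖ int(A) = {24, 26} ∖ {24, 26} = ∅.


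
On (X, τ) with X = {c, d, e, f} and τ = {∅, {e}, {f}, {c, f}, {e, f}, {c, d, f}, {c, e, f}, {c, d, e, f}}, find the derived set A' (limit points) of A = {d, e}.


A' = ∅

For each x ∈ X, list the open sets U ∈ τ with x ∈ U, then check whether U ∩ (A ∖ {x}) ≠ ∅ for every such U.
  x = c: open {c, f} ∋ x has {c, f} ∩ (A ∖ {c}) = ∅, so x is NOT a limit point.
  x = d: open {c, d, f} ∋ x has {c, d, f} ∩ (A ∖ {d}) = ∅, so x is NOT a limit point.
  x = e: open {e} ∋ x has {e} ∩ (A ∖ {e}) = ∅, so x is NOT a limit point.
  x = f: open {f} ∋ x has {f} ∩ (A ∖ {f}) = ∅, so x is NOT a limit point.
Collecting: A' = ∅.


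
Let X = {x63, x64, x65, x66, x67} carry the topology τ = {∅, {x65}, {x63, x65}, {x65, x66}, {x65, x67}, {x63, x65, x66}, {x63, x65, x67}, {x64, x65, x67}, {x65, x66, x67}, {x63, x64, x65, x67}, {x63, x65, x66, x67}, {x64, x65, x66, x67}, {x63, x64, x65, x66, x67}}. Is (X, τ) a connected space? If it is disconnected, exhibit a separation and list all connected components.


(X, τ) is connected.

Find clopen sets (U ∈ τ with X ∖ U ∈ τ):
  U = ∅, X ∖ U = {x63, x64, x65, x66, x67} — both open, so U is clopen.
  U = {x63, x64, x65, x66, x67}, X ∖ U = ∅ — both open, so U is clopen.
Only trivial clopens (∅ and X) exist, so (X, τ) is connected.
Compute connected components by grouping points that agree on all clopens:
  component: {x63, x64, x65, x66, x67}


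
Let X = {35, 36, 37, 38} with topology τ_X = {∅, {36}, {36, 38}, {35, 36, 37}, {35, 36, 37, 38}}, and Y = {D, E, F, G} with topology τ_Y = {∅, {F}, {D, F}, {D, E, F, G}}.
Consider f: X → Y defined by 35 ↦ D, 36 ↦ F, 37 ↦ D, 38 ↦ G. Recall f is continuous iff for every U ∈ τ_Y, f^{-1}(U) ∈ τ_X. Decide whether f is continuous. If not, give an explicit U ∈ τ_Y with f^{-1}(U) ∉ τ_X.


f IS continuous.

Compute f^{-1}(U) for each U ∈ τ_Y:
  U = ∅: f^{-1}(U) = ∅ ∈ τ_X ✓.
  U = {F}: f^{-1}(U) = {36} ∈ τ_X ✓.
  U = {D, F}: f^{-1}(U) = {35, 36, 37} ∈ τ_X ✓.
  U = {D, E, F, G}: f^{-1}(U) = {35, 36, 37, 38} ∈ τ_X ✓.
Every preimage lies in τ_X, so f IS continuous.


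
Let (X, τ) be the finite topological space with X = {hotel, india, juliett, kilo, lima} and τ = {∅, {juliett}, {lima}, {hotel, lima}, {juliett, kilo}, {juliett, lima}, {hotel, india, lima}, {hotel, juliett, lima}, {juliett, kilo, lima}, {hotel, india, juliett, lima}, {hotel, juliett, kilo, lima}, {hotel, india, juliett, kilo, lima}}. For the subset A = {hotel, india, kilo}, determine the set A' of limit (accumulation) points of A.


A' = {india}

For each x ∈ X, list the open sets U ∈ τ with x ∈ U, then check whether U ∩ (A ∖ {x}) ≠ ∅ for every such U.
  x = hotel: open {hotel, lima} ∋ x has {hotel, lima} ∩ (A ∖ {hotel}) = ∅, so x is NOT a limit point.
  x = india: opens ∋ x are {hotel, india, lima}, {hotel, india, juliett, lima}, {hotel, india, juliett, kilo, lima}; each meets A ∖ {india}, so x IS a limit point.
  x = juliett: open {juliett} ∋ x has {juliett} ∩ (A ∖ {juliett}) = ∅, so x is NOT a limit point.
  x = kilo: open {juliett, kilo} ∋ x has {juliett, kilo} ∩ (A ∖ {kilo}) = ∅, so x is NOT a limit point.
  x = lima: open {lima} ∋ x has {lima} ∩ (A ∖ {lima}) = ∅, so x is NOT a limit point.
Collecting: A' = {india}.


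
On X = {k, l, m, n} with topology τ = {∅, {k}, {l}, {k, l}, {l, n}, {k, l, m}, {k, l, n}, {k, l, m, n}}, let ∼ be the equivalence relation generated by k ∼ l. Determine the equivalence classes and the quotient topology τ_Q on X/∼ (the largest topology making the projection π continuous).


X/∼ = {[k=l], [m], [n]}; |τ_Q| = 5.

Equivalence classes: [k=l], [m], [n].
Quotient map π: X → X/∼ sends k ↦ [k=l], l ↦ [k=l], m ↦ [m], n ↦ [n].
For each subset V ⊆ X/∼, compute π^{-1}(V) ⊆ X and check whether π^{-1}(V) ∈ τ. V is open in τ_Q iff π^{-1}(V) ∈ τ.
  V = {}: π^{-1}(V) = ∅ ∈ τ ✓.
  V = {[k=l]}: π^{-1}(V) = {k, l} ∈ τ ✓.
  V = {[m]}: π^{-1}(V) = {m} ∉ τ ✗.
  V = {[k=l], [m]}: π^{-1}(V) = {k, l, m} ∈ τ ✓.
  V = {[n]}: π^{-1}(V) = {n} ∉ τ ✗.
  V = {[k=l], [n]}: π^{-1}(V) = {k, l, n} ∈ τ ✓.
  V = {[m], [n]}: π^{-1}(V) = {m, n} ∉ τ ✗.
  V = {[k=l], [m], [n]}: π^{-1}(V) = {k, l, m, n} ∈ τ ✓.
Open sets in the quotient: τ_Q = {{}, {[k=l]}, {[k=l], [m]}, {[k=l], [n]}, {[k=l], [m], [n]}} (5 elements).


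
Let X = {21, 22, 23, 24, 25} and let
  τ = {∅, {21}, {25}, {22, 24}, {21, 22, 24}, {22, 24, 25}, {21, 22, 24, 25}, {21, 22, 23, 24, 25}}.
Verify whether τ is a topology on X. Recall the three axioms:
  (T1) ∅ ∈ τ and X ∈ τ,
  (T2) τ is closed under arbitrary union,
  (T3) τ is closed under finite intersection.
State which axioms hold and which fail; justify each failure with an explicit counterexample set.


τ is NOT a topology on X.

Axiom (T1): ∅ ∈ τ? Yes; X ∈ τ? Yes.
Axiom (T2/T3): check pairwise unions and intersections of members of τ.
Counterexample for (T2): {21} ∪ {25} = {21, 25} ∉ τ. Therefore τ is NOT a topology.


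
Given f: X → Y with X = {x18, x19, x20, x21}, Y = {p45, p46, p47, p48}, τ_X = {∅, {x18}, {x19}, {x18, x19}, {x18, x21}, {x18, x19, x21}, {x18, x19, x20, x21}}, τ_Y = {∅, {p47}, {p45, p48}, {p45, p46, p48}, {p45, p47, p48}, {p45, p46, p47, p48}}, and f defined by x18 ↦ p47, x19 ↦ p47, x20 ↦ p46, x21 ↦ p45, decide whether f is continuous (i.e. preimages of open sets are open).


f is NOT continuous.

Compute f^{-1}(U) for each U ∈ τ_Y:
  U = ∅: f^{-1}(U) = ∅ ∈ τ_X ✓.
  U = {p47}: f^{-1}(U) = {x18, x19} ∈ τ_X ✓.
  U = {p45, p48}: f^{-1}(U) = {x21} ∉ τ_X ✗.
  U = {p45, p46, p48}: f^{-1}(U) = {x20, x21} ∉ τ_X ✗.
  U = {p45, p47, p48}: f^{-1}(U) = {x18, x19, x21} ∈ τ_X ✓.
  U = {p45, p46, p47, p48}: f^{-1}(U) = {x18, x19, x20, x21} ∈ τ_X ✓.
Found U = {p45, p48} with f^{-1}(U) = {x21} not in τ_X. Therefore f is NOT continuous.


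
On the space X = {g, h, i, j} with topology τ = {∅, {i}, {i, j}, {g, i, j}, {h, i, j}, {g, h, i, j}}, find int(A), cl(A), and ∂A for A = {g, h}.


int(A) = ∅, cl(A) = {g, h}, ∂A = {g, h}.

Closed sets in (X, τ) are complements of opens:
  closed(X, τ) = {∅, {g}, {h}, {g, h}, {g, h, j}, {g, h, i, j}}.
int(A) = ⋃ {U ∈ τ : U ⊆ A}. Opens contained in A: ∅.
Taking the union of these: int(A) = ∅.
cl(A) = ⋂ {C closed : A ⊆ C}. Closed sets containing A: {g, h}, {g, h, j}, {g, h, i, j}.
Intersecting these: cl(A) = {g, h}.
∂A = cl(A) ∖ int(A) = {g, h} ∖ ∅ = {g, h}.


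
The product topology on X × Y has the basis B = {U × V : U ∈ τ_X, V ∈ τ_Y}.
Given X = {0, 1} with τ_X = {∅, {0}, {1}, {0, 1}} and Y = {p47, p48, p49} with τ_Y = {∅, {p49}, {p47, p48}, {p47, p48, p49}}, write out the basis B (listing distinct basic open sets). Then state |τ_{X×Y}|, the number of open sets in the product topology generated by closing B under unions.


Basis B = {∅ × ∅, {0} × {p49}, {1} × {p49}, {0} × {p47, p48}, {0, 1} × {p49}, {1} × {p47, p48}, {0} × {p47, p48, p49}, {1} × {p47, p48, p49}, {0, 1} × {p47, p48}, {0, 1} × {p47, p48, p49}}; |τ_{X×Y}| = 16.

Enumerate products U × V with U ∈ τ_X, V ∈ τ_Y (deduplicated):
  ∅ × ∅ = {} (∅)
  {0} × {p49} = {(0,p49)}
  {1} × {p49} = {(1,p49)}
  {0} × {p47, p48} = {(0,p47), (0,p48)}
  {0, 1} × {p49} = {(0,p49), (1,p49)}
  {1} × {p47, p48} = {(1,p47), (1,p48)}
  {0} × {p47, p48, p49} = {(0,p47), (0,p48), (0,p49)}
  {1} × {p47, p48, p49} = {(1,p47), (1,p48), (1,p49)}
  {0, 1} × {p47, p48} = {(0,p47), (0,p48), (1,p47), (1,p48)}
  {0, 1} × {p47, p48, p49} = {(0,p47), (0,p48), (0,p49), (1,p47), (1,p48), (1,p49)}
These 10 distinct sets form the basis B.
Close under arbitrary unions to get τ_{X×Y}; counting gives |τ_{X×Y}| = 16.


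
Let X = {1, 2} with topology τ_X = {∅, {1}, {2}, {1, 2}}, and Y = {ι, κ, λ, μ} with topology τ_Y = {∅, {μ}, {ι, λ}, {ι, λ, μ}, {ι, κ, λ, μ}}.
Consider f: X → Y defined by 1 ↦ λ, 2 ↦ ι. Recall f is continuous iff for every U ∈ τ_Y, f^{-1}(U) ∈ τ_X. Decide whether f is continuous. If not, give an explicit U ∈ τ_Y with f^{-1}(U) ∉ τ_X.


f IS continuous.

Compute f^{-1}(U) for each U ∈ τ_Y:
  U = ∅: f^{-1}(U) = ∅ ∈ τ_X ✓.
  U = {μ}: f^{-1}(U) = ∅ ∈ τ_X ✓.
  U = {ι, λ}: f^{-1}(U) = {1, 2} ∈ τ_X ✓.
  U = {ι, λ, μ}: f^{-1}(U) = {1, 2} ∈ τ_X ✓.
  U = {ι, κ, λ, μ}: f^{-1}(U) = {1, 2} ∈ τ_X ✓.
Every preimage lies in τ_X, so f IS continuous.


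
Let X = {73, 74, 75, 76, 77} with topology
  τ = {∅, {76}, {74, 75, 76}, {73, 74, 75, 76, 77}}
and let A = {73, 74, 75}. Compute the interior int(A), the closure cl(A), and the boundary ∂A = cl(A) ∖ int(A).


int(A) = ∅, cl(A) = {73, 74, 75, 77}, ∂A = {73, 74, 75, 77}.

Closed sets in (X, τ) are complements of opens:
  closed(X, τ) = {∅, {73, 77}, {73, 74, 75, 77}, {73, 74, 75, 76, 77}}.
int(A) = ⋃ {U ∈ τ : U ⊆ A}. Opens contained in A: ∅.
Taking the union of these: int(A) = ∅.
cl(A) = ⋂ {C closed : A ⊆ C}. Closed sets containing A: {73, 74, 75, 77}, {73, 74, 75, 76, 77}.
Intersecting these: cl(A) = {73, 74, 75, 77}.
∂A = cl(A) ∖ int(A) = {73, 74, 75, 77} ∖ ∅ = {73, 74, 75, 77}.
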